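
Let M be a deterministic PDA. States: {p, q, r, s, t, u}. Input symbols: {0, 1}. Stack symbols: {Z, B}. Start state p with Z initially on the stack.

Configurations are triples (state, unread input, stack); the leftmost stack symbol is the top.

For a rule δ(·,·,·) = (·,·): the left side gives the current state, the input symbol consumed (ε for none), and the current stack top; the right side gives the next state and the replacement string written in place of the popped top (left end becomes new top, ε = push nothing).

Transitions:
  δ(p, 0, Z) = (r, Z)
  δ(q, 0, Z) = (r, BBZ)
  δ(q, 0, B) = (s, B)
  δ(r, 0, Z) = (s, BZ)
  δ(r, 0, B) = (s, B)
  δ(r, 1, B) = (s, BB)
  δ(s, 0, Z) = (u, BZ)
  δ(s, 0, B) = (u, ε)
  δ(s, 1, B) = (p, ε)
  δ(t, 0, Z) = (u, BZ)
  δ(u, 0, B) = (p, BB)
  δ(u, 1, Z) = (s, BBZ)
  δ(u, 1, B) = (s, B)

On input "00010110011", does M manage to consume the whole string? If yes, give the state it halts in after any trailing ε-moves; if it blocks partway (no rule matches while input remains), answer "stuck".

(p, 00010110011, Z) ⊢ (r, 0010110011, Z) ⊢ (s, 010110011, BZ) ⊢ (u, 10110011, Z) ⊢ (s, 0110011, BBZ) ⊢ (u, 110011, BZ) ⊢ (s, 10011, BZ) ⊢ (p, 0011, Z) ⊢ (r, 011, Z) ⊢ (s, 11, BZ) ⊢ (p, 1, Z)
No transition for (p, 1, top Z); M blocks with input 1 remaining.

stuck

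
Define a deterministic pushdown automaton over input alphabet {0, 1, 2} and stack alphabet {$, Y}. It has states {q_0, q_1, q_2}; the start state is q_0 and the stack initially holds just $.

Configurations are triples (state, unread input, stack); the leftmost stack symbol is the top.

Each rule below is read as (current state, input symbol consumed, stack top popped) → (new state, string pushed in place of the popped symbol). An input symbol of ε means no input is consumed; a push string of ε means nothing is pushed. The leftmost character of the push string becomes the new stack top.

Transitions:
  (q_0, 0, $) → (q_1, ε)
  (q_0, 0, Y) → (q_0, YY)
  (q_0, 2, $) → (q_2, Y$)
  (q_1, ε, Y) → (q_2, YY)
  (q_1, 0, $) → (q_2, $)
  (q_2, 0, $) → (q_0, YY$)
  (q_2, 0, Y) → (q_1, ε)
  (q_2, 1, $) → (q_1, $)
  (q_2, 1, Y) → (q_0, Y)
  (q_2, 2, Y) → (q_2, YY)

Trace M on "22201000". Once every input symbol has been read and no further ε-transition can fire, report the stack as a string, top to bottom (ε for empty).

YYYYYY$

(q_0, 22201000, $)
  read 2, top $: go to q_2, push Y$ → (q_2, 2201000, Y$)
  read 2, top Y: go to q_2, push YY → (q_2, 201000, YY$)
  read 2, top Y: go to q_2, push YY → (q_2, 01000, YYY$)
  read 0, top Y: go to q_1, push ε → (q_1, 1000, YY$)
  ε-move, top Y: go to q_2, push YY → (q_2, 1000, YYY$)
  read 1, top Y: go to q_0, push Y → (q_0, 000, YYY$)
  read 0, top Y: go to q_0, push YY → (q_0, 00, YYYY$)
  read 0, top Y: go to q_0, push YY → (q_0, 0, YYYYY$)
  read 0, top Y: go to q_0, push YY → (q_0, ε, YYYYYY$)
All input consumed in state q_0 with stack YYYYYY$.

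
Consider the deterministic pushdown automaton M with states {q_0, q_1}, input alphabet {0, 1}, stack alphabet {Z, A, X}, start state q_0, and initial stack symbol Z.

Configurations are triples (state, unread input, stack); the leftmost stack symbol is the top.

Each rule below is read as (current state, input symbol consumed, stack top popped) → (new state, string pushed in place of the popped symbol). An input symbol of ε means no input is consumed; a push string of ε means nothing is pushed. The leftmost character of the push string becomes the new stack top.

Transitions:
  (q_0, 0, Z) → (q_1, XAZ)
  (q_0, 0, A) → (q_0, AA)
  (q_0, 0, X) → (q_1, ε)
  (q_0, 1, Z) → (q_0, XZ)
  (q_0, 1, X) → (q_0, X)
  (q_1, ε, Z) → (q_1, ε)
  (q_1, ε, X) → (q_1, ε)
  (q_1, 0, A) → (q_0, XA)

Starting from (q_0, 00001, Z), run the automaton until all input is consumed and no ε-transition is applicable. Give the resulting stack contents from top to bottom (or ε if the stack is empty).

XAZ

(q_0, 00001, Z)
  read 0, top Z: go to q_1, push XAZ → (q_1, 0001, XAZ)
  ε-move, top X: go to q_1, push ε → (q_1, 0001, AZ)
  read 0, top A: go to q_0, push XA → (q_0, 001, XAZ)
  read 0, top X: go to q_1, push ε → (q_1, 01, AZ)
  read 0, top A: go to q_0, push XA → (q_0, 1, XAZ)
  read 1, top X: go to q_0, push X → (q_0, ε, XAZ)
All input consumed in state q_0 with stack XAZ.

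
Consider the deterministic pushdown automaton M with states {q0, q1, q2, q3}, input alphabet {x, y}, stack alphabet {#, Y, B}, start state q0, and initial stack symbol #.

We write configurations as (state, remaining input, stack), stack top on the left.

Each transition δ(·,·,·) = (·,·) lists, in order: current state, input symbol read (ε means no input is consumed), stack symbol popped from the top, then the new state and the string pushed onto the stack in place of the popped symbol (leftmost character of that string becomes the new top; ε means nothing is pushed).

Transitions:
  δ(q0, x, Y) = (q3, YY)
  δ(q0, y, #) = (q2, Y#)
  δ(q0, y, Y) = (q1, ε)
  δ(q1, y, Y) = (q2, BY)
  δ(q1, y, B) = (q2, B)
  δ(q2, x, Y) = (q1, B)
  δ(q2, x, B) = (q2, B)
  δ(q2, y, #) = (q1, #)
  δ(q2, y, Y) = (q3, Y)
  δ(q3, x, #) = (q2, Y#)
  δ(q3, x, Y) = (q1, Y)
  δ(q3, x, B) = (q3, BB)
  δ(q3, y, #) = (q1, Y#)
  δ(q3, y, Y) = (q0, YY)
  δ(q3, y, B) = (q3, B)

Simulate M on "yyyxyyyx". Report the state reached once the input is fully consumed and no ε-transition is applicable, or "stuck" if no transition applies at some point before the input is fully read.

q2

(q0, yyyxyyyx, #)
  read y, top #: go to q2, push Y# → (q2, yyxyyyx, Y#)
  read y, top Y: go to q3, push Y → (q3, yxyyyx, Y#)
  read y, top Y: go to q0, push YY → (q0, xyyyx, YY#)
  read x, top Y: go to q3, push YY → (q3, yyyx, YYY#)
  read y, top Y: go to q0, push YY → (q0, yyx, YYYY#)
  read y, top Y: go to q1, push ε → (q1, yx, YYY#)
  read y, top Y: go to q2, push BY → (q2, x, BYYY#)
  read x, top B: go to q2, push B → (q2, ε, BYYY#)
All input consumed; M is in state q2.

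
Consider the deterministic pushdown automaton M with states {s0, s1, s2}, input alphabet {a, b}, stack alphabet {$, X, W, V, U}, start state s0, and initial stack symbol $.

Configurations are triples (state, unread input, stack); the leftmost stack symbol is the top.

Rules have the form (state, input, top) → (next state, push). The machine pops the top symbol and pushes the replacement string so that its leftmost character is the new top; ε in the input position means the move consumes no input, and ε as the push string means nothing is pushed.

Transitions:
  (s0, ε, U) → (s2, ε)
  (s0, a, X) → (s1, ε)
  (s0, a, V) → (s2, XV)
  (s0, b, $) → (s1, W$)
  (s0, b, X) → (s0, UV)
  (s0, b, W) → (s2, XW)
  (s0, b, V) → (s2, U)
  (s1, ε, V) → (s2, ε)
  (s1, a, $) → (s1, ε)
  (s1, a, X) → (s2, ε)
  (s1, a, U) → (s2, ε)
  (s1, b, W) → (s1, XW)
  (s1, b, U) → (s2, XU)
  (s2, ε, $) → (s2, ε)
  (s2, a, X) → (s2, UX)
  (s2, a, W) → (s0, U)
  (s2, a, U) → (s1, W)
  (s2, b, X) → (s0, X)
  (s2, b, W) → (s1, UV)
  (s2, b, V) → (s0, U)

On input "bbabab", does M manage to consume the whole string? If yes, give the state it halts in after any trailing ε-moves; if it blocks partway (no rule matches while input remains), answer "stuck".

s2

(s0, bbabab, $)
  read b, top $: go to s1, push W$ → (s1, babab, W$)
  read b, top W: go to s1, push XW → (s1, abab, XW$)
  read a, top X: go to s2, push ε → (s2, bab, W$)
  read b, top W: go to s1, push UV → (s1, ab, UV$)
  read a, top U: go to s2, push ε → (s2, b, V$)
  read b, top V: go to s0, push U → (s0, ε, U$)
  ε-move, top U: go to s2, push ε → (s2, ε, $)
  ε-move, top $: go to s2, push ε → (s2, ε, ε)
All input consumed; M is in state s2.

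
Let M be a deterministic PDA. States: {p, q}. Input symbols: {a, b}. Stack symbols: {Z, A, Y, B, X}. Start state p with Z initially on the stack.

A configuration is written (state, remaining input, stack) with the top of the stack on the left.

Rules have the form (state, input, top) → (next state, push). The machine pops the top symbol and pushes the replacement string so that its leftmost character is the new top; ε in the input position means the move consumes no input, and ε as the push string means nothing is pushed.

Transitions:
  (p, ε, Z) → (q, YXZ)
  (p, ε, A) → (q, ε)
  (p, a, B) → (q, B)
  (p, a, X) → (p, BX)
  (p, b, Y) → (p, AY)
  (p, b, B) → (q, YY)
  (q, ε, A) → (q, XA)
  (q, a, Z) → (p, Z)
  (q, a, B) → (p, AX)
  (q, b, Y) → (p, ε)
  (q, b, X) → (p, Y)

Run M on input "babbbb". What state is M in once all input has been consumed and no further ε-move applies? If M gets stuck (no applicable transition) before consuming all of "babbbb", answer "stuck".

p

(p, babbbb, Z)
  ε-move, top Z: go to q, push YXZ → (q, babbbb, YXZ)
  read b, top Y: go to p, push ε → (p, abbbb, XZ)
  read a, top X: go to p, push BX → (p, bbbb, BXZ)
  read b, top B: go to q, push YY → (q, bbb, YYXZ)
  read b, top Y: go to p, push ε → (p, bb, YXZ)
  read b, top Y: go to p, push AY → (p, b, AYXZ)
  ε-move, top A: go to q, push ε → (q, b, YXZ)
  read b, top Y: go to p, push ε → (p, ε, XZ)
All input consumed; M is in state p.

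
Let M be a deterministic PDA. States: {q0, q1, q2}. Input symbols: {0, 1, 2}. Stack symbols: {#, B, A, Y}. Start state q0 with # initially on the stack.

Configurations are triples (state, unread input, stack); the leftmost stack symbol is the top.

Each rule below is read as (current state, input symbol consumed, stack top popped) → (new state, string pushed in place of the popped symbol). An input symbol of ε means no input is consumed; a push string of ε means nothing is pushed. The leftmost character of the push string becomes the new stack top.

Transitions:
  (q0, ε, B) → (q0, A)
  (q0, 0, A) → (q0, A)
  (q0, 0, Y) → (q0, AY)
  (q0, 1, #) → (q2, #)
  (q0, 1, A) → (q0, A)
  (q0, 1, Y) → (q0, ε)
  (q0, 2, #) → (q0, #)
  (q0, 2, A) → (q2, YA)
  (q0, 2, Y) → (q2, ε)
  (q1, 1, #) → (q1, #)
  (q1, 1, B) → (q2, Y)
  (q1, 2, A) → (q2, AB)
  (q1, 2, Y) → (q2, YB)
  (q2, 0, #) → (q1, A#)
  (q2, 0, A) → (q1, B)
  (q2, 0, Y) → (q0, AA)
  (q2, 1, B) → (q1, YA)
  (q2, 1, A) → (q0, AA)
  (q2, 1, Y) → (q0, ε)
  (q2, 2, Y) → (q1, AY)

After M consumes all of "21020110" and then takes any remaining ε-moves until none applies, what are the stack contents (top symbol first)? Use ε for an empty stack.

A#

(q0, 21020110, #) ⊢ (q0, 1020110, #) ⊢ (q2, 020110, #) ⊢ (q1, 20110, A#) ⊢ (q2, 0110, AB#) ⊢ (q1, 110, BB#) ⊢ (q2, 10, YB#) ⊢ (q0, 0, B#) ⊢ (q0, 0, A#) ⊢ (q0, ε, A#)
All input consumed in state q0 with stack A#.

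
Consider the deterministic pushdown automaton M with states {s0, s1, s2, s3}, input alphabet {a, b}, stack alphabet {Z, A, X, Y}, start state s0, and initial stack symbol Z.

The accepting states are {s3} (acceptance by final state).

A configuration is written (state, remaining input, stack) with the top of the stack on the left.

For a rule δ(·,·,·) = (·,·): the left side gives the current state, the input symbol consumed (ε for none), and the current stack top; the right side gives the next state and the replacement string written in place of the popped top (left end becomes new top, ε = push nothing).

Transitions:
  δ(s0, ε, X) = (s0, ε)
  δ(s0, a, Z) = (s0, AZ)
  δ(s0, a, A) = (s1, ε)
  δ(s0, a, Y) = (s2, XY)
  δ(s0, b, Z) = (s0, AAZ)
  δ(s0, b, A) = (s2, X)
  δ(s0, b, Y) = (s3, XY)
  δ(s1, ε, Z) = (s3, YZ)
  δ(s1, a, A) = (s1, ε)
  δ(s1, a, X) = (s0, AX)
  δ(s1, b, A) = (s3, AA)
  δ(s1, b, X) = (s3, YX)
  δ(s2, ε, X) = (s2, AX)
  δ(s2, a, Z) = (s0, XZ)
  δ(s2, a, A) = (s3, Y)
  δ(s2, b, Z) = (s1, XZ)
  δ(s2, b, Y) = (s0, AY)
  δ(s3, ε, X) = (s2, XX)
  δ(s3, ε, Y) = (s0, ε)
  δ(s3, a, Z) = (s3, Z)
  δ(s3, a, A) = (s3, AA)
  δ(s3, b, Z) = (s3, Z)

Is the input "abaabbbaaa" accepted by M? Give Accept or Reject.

Reject

(s0, abaabbbaaa, Z) ⊢ (s0, baabbbaaa, AZ) ⊢ (s2, aabbbaaa, XZ) ⊢ (s2, aabbbaaa, AXZ) ⊢ (s3, abbbaaa, YXZ) ⊢ (s0, abbbaaa, XZ) ⊢ (s0, abbbaaa, Z) ⊢ (s0, bbbaaa, AZ) ⊢ (s2, bbaaa, XZ) ⊢ (s2, bbaaa, AXZ)
No transition applies at (s2, bbaaa, AXZ); input not fully consumed.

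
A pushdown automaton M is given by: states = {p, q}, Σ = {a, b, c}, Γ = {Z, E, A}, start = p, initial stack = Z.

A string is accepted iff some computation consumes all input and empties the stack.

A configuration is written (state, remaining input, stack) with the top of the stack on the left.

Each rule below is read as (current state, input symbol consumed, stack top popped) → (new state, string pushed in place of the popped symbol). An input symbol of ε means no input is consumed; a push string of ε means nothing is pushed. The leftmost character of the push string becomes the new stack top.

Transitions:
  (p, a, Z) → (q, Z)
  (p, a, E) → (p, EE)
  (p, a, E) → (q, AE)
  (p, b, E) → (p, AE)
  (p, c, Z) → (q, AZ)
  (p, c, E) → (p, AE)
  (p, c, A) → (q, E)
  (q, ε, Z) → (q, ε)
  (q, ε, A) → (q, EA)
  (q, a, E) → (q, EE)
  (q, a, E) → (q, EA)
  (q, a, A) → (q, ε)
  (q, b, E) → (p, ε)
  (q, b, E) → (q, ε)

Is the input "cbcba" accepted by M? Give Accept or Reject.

Accept

One accepting computation: (p, cbcba, Z) ⊢ (q, bcba, AZ) ⊢ (q, bcba, EAZ) ⊢ (p, cba, AZ) ⊢ (q, ba, EZ) ⊢ (p, a, Z) ⊢ (q, ε, Z) ⊢ (q, ε, ε)
All input consumed and the stack is empty.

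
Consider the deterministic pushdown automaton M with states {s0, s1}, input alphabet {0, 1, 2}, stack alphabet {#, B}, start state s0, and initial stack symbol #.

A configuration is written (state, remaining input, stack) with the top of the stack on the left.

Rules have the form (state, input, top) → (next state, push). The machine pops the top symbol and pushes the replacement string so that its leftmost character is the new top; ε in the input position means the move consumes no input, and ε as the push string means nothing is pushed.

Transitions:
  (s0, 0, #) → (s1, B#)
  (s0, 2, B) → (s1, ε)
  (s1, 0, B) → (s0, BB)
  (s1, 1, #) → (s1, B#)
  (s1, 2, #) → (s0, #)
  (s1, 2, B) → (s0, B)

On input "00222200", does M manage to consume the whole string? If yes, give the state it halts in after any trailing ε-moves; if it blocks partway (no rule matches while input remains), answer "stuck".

s0

(s0, 00222200, #)
  read 0, top #: go to s1, push B# → (s1, 0222200, B#)
  read 0, top B: go to s0, push BB → (s0, 222200, BB#)
  read 2, top B: go to s1, push ε → (s1, 22200, B#)
  read 2, top B: go to s0, push B → (s0, 2200, B#)
  read 2, top B: go to s1, push ε → (s1, 200, #)
  read 2, top #: go to s0, push # → (s0, 00, #)
  read 0, top #: go to s1, push B# → (s1, 0, B#)
  read 0, top B: go to s0, push BB → (s0, ε, BB#)
All input consumed; M is in state s0.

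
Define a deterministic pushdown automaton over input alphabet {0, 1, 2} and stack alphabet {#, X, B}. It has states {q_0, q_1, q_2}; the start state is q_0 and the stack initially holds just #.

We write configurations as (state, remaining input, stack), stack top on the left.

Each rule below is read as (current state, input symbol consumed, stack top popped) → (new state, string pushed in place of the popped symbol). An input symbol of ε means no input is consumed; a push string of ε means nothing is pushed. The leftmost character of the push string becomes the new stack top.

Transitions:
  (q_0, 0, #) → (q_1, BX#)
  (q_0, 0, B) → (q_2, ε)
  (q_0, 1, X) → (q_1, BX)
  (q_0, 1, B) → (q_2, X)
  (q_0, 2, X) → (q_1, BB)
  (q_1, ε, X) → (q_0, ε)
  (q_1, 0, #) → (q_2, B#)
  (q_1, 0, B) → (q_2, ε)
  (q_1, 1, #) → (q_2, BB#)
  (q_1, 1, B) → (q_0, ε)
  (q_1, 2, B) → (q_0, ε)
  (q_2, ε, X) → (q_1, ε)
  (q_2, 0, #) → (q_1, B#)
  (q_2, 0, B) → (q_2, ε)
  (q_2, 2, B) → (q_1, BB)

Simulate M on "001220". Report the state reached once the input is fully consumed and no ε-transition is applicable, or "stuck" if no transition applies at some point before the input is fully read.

(q_0, 001220, #)
  read 0, top #: go to q_1, push BX# → (q_1, 01220, BX#)
  read 0, top B: go to q_2, push ε → (q_2, 1220, X#)
  ε-move, top X: go to q_1, push ε → (q_1, 1220, #)
  read 1, top #: go to q_2, push BB# → (q_2, 220, BB#)
  read 2, top B: go to q_1, push BB → (q_1, 20, BBB#)
  read 2, top B: go to q_0, push ε → (q_0, 0, BB#)
  read 0, top B: go to q_2, push ε → (q_2, ε, B#)
All input consumed; M is in state q_2.

q_2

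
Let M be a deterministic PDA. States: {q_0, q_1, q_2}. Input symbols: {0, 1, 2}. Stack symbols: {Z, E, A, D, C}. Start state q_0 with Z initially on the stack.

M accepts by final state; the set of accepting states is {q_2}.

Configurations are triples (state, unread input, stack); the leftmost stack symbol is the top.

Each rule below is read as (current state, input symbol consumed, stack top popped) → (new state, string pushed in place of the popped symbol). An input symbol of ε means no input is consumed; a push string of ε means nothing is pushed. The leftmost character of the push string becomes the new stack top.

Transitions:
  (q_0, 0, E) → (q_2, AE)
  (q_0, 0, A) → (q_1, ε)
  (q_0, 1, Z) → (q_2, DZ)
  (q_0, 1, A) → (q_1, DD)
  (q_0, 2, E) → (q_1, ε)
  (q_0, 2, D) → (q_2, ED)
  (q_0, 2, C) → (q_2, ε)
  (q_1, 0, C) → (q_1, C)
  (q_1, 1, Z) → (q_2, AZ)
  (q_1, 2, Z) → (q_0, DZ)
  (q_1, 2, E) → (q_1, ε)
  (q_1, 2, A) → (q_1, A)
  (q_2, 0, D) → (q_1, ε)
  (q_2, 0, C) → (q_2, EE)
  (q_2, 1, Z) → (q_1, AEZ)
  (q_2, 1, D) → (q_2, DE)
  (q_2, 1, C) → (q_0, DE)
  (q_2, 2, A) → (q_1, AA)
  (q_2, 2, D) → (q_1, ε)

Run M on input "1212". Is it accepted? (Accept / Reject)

Reject

(q_0, 1212, Z) ⊢ (q_2, 212, DZ) ⊢ (q_1, 12, Z) ⊢ (q_2, 2, AZ) ⊢ (q_1, ε, AAZ)
All input consumed; state q_1 ∉ F and no further ε-move applies.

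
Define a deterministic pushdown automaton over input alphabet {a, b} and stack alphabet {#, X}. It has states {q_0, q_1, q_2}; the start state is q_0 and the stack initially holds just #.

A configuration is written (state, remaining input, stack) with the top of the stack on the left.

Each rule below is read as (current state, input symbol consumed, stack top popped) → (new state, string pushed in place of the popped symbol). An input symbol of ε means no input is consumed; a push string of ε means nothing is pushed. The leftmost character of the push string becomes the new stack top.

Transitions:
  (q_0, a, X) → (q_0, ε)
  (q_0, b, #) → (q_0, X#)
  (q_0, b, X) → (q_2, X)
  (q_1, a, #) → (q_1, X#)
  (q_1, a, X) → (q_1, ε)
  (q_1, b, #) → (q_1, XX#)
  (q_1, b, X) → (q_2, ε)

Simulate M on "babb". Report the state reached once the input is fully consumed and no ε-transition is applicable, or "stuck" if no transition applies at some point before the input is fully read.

q_2

(q_0, babb, #) ⊢ (q_0, abb, X#) ⊢ (q_0, bb, #) ⊢ (q_0, b, X#) ⊢ (q_2, ε, X#)
All input consumed; M is in state q_2.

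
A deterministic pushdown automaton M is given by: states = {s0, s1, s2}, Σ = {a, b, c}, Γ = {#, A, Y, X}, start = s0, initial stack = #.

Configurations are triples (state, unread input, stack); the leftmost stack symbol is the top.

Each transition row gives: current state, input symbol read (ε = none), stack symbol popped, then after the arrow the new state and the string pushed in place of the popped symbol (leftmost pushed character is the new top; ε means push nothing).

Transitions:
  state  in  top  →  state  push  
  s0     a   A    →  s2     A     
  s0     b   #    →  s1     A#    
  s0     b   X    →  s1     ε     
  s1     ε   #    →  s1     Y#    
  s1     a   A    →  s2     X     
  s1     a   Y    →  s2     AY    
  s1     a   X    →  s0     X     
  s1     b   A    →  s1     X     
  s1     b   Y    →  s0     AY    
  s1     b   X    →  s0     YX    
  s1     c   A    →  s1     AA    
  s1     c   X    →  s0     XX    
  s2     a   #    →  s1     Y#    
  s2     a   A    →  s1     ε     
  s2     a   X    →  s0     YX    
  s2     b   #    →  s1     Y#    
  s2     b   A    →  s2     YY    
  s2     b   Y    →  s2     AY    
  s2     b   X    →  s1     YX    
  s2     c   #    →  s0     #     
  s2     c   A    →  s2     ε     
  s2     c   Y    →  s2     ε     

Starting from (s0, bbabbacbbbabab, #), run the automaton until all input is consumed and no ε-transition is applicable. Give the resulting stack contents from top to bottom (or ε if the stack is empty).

(s0, bbabbacbbbabab, #)
  read b, top #: go to s1, push A# → (s1, babbacbbbabab, A#)
  read b, top A: go to s1, push X → (s1, abbacbbbabab, X#)
  read a, top X: go to s0, push X → (s0, bbacbbbabab, X#)
  read b, top X: go to s1, push ε → (s1, bacbbbabab, #)
  ε-move, top #: go to s1, push Y# → (s1, bacbbbabab, Y#)
  read b, top Y: go to s0, push AY → (s0, acbbbabab, AY#)
  read a, top A: go to s2, push A → (s2, cbbbabab, AY#)
  read c, top A: go to s2, push ε → (s2, bbbabab, Y#)
  read b, top Y: go to s2, push AY → (s2, bbabab, AY#)
  read b, top A: go to s2, push YY → (s2, babab, YYY#)
  read b, top Y: go to s2, push AY → (s2, abab, AYYY#)
  read a, top A: go to s1, push ε → (s1, bab, YYY#)
  read b, top Y: go to s0, push AY → (s0, ab, AYYY#)
  read a, top A: go to s2, push A → (s2, b, AYYY#)
  read b, top A: go to s2, push YY → (s2, ε, YYYYY#)
All input consumed in state s2 with stack YYYYY#.

YYYYY#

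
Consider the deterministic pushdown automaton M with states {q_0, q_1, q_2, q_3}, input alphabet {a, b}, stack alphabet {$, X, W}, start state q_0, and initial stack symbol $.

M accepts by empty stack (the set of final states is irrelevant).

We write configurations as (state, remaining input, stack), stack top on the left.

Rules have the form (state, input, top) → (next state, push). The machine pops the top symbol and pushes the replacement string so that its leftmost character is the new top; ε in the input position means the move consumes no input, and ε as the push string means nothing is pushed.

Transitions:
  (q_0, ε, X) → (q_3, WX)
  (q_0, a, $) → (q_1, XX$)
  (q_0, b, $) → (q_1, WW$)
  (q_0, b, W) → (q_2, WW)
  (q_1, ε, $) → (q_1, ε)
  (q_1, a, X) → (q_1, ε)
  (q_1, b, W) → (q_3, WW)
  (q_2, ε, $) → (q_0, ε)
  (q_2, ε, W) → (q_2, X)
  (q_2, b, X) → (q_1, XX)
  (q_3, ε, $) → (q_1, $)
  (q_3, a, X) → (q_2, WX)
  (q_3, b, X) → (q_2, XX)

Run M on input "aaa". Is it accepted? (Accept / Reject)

(q_0, aaa, $)
  read a, top $: go to q_1, push XX$ → (q_1, aa, XX$)
  read a, top X: go to q_1, push ε → (q_1, a, X$)
  read a, top X: go to q_1, push ε → (q_1, ε, $)
  ε-move, top $: go to q_1, push ε → (q_1, ε, ε)
All input consumed and the stack is empty.

Accept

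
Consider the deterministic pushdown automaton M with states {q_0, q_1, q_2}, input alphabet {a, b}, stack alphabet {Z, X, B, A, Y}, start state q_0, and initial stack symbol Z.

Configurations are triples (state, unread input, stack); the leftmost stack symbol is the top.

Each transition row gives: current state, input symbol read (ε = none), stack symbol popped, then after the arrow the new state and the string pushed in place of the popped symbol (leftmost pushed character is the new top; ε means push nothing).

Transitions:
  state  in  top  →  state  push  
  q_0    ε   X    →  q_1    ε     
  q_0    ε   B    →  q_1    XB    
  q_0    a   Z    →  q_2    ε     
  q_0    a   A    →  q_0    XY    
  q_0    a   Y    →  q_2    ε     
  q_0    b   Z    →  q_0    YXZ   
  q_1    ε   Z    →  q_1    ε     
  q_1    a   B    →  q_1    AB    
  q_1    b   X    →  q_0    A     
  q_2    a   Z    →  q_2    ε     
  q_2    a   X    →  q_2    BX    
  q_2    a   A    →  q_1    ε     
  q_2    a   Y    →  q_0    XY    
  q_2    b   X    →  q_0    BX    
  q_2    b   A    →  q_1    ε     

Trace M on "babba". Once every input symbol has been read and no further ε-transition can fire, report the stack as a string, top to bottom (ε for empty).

(q_0, babba, Z)
  read b, top Z: go to q_0, push YXZ → (q_0, abba, YXZ)
  read a, top Y: go to q_2, push ε → (q_2, bba, XZ)
  read b, top X: go to q_0, push BX → (q_0, ba, BXZ)
  ε-move, top B: go to q_1, push XB → (q_1, ba, XBXZ)
  read b, top X: go to q_0, push A → (q_0, a, ABXZ)
  read a, top A: go to q_0, push XY → (q_0, ε, XYBXZ)
  ε-move, top X: go to q_1, push ε → (q_1, ε, YBXZ)
All input consumed in state q_1 with stack YBXZ.

YBXZ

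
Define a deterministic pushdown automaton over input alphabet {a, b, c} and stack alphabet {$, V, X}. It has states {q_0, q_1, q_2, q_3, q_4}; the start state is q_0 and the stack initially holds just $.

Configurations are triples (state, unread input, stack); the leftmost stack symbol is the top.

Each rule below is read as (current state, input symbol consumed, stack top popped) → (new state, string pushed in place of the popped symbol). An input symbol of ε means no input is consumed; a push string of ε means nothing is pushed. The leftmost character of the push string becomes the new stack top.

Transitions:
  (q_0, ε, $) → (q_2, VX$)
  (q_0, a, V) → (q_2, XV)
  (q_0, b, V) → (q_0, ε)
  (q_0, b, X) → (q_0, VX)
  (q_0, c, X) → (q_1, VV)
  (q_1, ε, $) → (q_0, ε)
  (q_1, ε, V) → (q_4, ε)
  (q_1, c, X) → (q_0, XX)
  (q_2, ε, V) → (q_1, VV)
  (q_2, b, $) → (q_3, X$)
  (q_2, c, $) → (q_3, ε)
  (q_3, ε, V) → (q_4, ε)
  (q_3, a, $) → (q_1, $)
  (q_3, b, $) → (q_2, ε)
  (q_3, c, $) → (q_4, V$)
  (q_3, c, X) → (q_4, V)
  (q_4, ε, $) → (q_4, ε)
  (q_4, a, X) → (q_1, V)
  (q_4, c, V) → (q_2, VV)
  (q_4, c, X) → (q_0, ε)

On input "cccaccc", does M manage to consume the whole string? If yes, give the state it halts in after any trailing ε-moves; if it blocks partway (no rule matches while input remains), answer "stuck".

stuck

(q_0, cccaccc, $)
  ε-move, top $: go to q_2, push VX$ → (q_2, cccaccc, VX$)
  ε-move, top V: go to q_1, push VV → (q_1, cccaccc, VVX$)
  ε-move, top V: go to q_4, push ε → (q_4, cccaccc, VX$)
  read c, top V: go to q_2, push VV → (q_2, ccaccc, VVX$)
  ε-move, top V: go to q_1, push VV → (q_1, ccaccc, VVVX$)
  ε-move, top V: go to q_4, push ε → (q_4, ccaccc, VVX$)
  read c, top V: go to q_2, push VV → (q_2, caccc, VVVX$)
  ε-move, top V: go to q_1, push VV → (q_1, caccc, VVVVX$)
  ε-move, top V: go to q_4, push ε → (q_4, caccc, VVVX$)
  read c, top V: go to q_2, push VV → (q_2, accc, VVVVX$)
  ε-move, top V: go to q_1, push VV → (q_1, accc, VVVVVX$)
  ε-move, top V: go to q_4, push ε → (q_4, accc, VVVVX$)
No transition for (q_4, a, top V); M blocks with input accc remaining.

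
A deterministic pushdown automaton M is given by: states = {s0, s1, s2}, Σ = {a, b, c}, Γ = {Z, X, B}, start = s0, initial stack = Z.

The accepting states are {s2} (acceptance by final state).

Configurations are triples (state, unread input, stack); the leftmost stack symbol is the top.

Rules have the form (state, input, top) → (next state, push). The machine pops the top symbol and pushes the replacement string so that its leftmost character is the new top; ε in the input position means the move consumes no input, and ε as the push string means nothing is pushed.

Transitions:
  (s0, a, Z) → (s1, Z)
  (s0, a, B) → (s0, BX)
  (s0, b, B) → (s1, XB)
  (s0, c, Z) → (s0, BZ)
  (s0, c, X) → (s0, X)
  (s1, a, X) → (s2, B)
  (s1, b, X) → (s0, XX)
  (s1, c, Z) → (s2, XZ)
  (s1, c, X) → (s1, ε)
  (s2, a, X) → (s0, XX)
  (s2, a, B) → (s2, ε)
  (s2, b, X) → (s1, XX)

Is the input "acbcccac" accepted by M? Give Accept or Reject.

(s0, acbcccac, Z)
  read a, top Z: go to s1, push Z → (s1, cbcccac, Z)
  read c, top Z: go to s2, push XZ → (s2, bcccac, XZ)
  read b, top X: go to s1, push XX → (s1, cccac, XXZ)
  read c, top X: go to s1, push ε → (s1, ccac, XZ)
  read c, top X: go to s1, push ε → (s1, cac, Z)
  read c, top Z: go to s2, push XZ → (s2, ac, XZ)
  read a, top X: go to s0, push XX → (s0, c, XXZ)
  read c, top X: go to s0, push X → (s0, ε, XXZ)
All input consumed; state s0 ∉ F and no further ε-move applies.

Reject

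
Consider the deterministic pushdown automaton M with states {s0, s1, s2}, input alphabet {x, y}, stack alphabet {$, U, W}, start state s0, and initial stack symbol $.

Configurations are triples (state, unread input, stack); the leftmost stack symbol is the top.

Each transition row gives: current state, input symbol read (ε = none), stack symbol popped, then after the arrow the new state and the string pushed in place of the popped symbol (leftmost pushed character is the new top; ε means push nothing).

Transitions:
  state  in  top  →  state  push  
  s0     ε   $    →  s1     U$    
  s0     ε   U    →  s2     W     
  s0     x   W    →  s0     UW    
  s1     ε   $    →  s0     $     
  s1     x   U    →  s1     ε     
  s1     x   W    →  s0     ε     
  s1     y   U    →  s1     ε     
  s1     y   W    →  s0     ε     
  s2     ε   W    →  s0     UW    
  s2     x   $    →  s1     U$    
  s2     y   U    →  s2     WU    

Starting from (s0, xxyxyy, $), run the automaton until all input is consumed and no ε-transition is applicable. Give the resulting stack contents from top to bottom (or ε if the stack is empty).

U$

(s0, xxyxyy, $)
  ε-move, top $: go to s1, push U$ → (s1, xxyxyy, U$)
  read x, top U: go to s1, push ε → (s1, xyxyy, $)
  ε-move, top $: go to s0, push $ → (s0, xyxyy, $)
  ε-move, top $: go to s1, push U$ → (s1, xyxyy, U$)
  read x, top U: go to s1, push ε → (s1, yxyy, $)
  ε-move, top $: go to s0, push $ → (s0, yxyy, $)
  ε-move, top $: go to s1, push U$ → (s1, yxyy, U$)
  read y, top U: go to s1, push ε → (s1, xyy, $)
  ε-move, top $: go to s0, push $ → (s0, xyy, $)
  ε-move, top $: go to s1, push U$ → (s1, xyy, U$)
  read x, top U: go to s1, push ε → (s1, yy, $)
  ε-move, top $: go to s0, push $ → (s0, yy, $)
  ε-move, top $: go to s1, push U$ → (s1, yy, U$)
  read y, top U: go to s1, push ε → (s1, y, $)
  ε-move, top $: go to s0, push $ → (s0, y, $)
  ε-move, top $: go to s1, push U$ → (s1, y, U$)
  read y, top U: go to s1, push ε → (s1, ε, $)
  ε-move, top $: go to s0, push $ → (s0, ε, $)
  ε-move, top $: go to s1, push U$ → (s1, ε, U$)
All input consumed in state s1 with stack U$.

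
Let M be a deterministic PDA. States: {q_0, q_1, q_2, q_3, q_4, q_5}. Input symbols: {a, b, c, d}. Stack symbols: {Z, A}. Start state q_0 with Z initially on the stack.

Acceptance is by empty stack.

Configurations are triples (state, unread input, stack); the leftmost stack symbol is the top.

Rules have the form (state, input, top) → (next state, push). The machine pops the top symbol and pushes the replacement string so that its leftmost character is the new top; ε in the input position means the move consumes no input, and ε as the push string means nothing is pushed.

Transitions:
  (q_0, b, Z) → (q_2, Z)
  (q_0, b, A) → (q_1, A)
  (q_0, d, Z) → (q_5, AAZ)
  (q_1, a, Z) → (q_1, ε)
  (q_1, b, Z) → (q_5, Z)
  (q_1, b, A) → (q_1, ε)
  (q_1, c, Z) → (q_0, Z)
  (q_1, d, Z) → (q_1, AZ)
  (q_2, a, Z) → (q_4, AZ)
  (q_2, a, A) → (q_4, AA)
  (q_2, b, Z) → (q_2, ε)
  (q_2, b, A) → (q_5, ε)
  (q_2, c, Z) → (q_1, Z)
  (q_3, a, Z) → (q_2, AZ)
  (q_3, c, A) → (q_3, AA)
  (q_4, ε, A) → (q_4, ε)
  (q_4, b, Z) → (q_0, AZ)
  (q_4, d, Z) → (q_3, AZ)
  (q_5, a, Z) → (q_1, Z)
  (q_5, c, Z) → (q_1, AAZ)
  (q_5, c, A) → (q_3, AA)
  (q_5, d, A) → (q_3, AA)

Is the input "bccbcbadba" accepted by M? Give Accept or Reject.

Accept

(q_0, bccbcbadba, Z) ⊢ (q_2, ccbcbadba, Z) ⊢ (q_1, cbcbadba, Z) ⊢ (q_0, bcbadba, Z) ⊢ (q_2, cbadba, Z) ⊢ (q_1, badba, Z) ⊢ (q_5, adba, Z) ⊢ (q_1, dba, Z) ⊢ (q_1, ba, AZ) ⊢ (q_1, a, Z) ⊢ (q_1, ε, ε)
All input consumed and the stack is empty.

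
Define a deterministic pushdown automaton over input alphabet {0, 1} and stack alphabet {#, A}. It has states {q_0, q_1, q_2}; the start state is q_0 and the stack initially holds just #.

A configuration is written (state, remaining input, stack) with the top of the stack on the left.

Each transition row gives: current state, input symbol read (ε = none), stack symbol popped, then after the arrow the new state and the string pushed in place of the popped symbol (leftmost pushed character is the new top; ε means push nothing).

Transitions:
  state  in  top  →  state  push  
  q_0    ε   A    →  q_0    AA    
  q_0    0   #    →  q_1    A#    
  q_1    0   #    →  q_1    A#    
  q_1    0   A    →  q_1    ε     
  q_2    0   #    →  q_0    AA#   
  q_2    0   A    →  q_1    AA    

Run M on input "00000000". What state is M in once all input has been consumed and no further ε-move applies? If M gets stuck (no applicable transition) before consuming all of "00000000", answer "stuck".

q_1

(q_0, 00000000, #) ⊢ (q_1, 0000000, A#) ⊢ (q_1, 000000, #) ⊢ (q_1, 00000, A#) ⊢ (q_1, 0000, #) ⊢ (q_1, 000, A#) ⊢ (q_1, 00, #) ⊢ (q_1, 0, A#) ⊢ (q_1, ε, #)
All input consumed; M is in state q_1.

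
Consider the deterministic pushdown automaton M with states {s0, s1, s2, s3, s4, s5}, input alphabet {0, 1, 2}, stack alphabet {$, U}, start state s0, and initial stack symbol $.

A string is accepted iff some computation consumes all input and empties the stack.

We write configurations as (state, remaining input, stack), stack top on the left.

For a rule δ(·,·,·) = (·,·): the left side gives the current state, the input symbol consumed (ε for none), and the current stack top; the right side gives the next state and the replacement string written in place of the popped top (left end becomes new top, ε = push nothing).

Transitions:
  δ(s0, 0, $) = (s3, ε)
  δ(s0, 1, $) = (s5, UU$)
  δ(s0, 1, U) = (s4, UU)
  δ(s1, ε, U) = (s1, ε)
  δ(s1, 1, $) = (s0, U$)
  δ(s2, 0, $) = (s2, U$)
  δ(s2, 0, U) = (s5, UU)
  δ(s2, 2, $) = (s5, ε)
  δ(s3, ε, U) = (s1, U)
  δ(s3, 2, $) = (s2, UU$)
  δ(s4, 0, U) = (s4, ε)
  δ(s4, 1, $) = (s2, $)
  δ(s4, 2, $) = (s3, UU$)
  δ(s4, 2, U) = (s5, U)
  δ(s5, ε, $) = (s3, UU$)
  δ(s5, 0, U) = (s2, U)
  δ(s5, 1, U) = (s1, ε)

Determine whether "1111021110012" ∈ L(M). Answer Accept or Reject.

Accept

(s0, 1111021110012, $) ⊢ (s5, 111021110012, UU$) ⊢ (s1, 11021110012, U$) ⊢ (s1, 11021110012, $) ⊢ (s0, 1021110012, U$) ⊢ (s4, 021110012, UU$) ⊢ (s4, 21110012, U$) ⊢ (s5, 1110012, U$) ⊢ (s1, 110012, $) ⊢ (s0, 10012, U$) ⊢ (s4, 0012, UU$) ⊢ (s4, 012, U$) ⊢ (s4, 12, $) ⊢ (s2, 2, $) ⊢ (s5, ε, ε)
All input consumed and the stack is empty.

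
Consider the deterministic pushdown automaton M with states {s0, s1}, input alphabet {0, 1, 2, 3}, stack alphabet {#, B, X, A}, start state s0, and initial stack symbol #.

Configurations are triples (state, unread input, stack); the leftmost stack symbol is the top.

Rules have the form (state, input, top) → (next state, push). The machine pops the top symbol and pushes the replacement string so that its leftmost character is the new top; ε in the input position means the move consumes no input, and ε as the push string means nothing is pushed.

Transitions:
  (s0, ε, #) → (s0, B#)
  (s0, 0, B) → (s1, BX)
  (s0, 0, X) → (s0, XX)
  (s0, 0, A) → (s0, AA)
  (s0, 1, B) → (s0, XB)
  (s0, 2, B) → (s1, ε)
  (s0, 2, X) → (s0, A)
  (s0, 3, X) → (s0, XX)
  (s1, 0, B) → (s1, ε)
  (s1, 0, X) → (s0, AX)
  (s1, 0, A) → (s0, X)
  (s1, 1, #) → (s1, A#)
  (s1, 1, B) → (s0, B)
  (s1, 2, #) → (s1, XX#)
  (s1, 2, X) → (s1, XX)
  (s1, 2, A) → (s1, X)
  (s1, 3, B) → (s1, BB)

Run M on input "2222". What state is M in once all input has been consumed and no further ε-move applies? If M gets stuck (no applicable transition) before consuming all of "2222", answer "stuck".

s1

(s0, 2222, #)
  ε-move, top #: go to s0, push B# → (s0, 2222, B#)
  read 2, top B: go to s1, push ε → (s1, 222, #)
  read 2, top #: go to s1, push XX# → (s1, 22, XX#)
  read 2, top X: go to s1, push XX → (s1, 2, XXX#)
  read 2, top X: go to s1, push XX → (s1, ε, XXXX#)
All input consumed; M is in state s1.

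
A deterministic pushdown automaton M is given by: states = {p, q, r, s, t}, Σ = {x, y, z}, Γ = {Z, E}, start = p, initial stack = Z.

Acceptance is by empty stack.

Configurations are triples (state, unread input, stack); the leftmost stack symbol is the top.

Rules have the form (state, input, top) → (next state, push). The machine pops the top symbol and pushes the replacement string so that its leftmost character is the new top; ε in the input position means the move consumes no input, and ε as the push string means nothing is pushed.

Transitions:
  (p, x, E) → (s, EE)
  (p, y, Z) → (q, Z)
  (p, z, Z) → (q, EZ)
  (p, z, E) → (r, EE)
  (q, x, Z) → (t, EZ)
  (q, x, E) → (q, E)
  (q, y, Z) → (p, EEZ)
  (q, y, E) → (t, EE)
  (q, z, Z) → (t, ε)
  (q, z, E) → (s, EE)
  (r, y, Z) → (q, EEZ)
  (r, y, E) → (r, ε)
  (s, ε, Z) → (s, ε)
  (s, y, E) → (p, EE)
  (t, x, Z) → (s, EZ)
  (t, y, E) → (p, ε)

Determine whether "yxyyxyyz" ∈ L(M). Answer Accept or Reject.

Accept

(p, yxyyxyyz, Z)
  read y, top Z: go to q, push Z → (q, xyyxyyz, Z)
  read x, top Z: go to t, push EZ → (t, yyxyyz, EZ)
  read y, top E: go to p, push ε → (p, yxyyz, Z)
  read y, top Z: go to q, push Z → (q, xyyz, Z)
  read x, top Z: go to t, push EZ → (t, yyz, EZ)
  read y, top E: go to p, push ε → (p, yz, Z)
  read y, top Z: go to q, push Z → (q, z, Z)
  read z, top Z: go to t, push ε → (t, ε, ε)
All input consumed and the stack is empty.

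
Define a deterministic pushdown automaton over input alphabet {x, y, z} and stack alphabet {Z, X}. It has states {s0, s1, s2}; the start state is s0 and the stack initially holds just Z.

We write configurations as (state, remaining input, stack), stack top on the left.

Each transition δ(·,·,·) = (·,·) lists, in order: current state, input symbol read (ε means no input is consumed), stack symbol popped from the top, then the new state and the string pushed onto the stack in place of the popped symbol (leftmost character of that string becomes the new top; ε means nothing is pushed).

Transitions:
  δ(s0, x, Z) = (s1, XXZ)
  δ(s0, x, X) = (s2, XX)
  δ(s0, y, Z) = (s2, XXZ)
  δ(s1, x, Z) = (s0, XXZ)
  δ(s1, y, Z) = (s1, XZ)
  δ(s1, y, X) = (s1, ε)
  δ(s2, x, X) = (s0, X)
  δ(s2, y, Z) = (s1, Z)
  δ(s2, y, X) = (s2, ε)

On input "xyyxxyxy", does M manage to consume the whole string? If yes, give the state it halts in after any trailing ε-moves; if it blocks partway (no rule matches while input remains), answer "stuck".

(s0, xyyxxyxy, Z) ⊢ (s1, yyxxyxy, XXZ) ⊢ (s1, yxxyxy, XZ) ⊢ (s1, xxyxy, Z) ⊢ (s0, xyxy, XXZ) ⊢ (s2, yxy, XXXZ) ⊢ (s2, xy, XXZ) ⊢ (s0, y, XXZ)
No transition for (s0, y, top X); M blocks with input y remaining.

stuck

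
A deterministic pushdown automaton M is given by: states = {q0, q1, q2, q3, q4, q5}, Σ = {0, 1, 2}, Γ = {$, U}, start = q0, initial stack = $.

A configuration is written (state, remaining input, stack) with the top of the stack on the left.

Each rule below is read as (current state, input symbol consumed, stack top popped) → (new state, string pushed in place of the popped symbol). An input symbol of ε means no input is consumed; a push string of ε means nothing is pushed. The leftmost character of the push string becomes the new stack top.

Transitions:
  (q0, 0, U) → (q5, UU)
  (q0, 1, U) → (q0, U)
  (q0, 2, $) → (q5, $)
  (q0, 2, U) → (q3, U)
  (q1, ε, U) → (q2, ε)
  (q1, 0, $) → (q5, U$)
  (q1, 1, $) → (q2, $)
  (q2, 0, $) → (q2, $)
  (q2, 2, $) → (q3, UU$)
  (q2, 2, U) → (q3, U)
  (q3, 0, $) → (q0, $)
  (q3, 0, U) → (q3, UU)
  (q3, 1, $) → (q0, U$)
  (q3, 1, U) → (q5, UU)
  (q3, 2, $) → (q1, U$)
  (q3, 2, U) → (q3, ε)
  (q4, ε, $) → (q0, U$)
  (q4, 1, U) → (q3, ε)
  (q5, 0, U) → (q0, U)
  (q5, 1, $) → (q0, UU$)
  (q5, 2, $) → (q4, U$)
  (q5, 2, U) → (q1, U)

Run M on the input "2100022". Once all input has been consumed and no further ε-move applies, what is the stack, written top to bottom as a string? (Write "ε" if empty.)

UUU$

(q0, 2100022, $)
  read 2, top $: go to q5, push $ → (q5, 100022, $)
  read 1, top $: go to q0, push UU$ → (q0, 00022, UU$)
  read 0, top U: go to q5, push UU → (q5, 0022, UUU$)
  read 0, top U: go to q0, push U → (q0, 022, UUU$)
  read 0, top U: go to q5, push UU → (q5, 22, UUUU$)
  read 2, top U: go to q1, push U → (q1, 2, UUUU$)
  ε-move, top U: go to q2, push ε → (q2, 2, UUU$)
  read 2, top U: go to q3, push U → (q3, ε, UUU$)
All input consumed in state q3 with stack UUU$.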